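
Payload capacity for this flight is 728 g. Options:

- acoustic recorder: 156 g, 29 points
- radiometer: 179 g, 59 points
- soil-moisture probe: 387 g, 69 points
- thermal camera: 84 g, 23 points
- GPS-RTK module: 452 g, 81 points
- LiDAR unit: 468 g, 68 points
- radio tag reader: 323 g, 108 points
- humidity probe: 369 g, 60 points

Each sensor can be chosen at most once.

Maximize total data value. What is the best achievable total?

196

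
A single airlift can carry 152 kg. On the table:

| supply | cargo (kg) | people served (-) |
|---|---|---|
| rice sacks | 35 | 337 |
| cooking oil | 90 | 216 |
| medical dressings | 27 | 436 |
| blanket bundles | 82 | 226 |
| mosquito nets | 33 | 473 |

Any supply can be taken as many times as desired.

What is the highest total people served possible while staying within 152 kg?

Taking the top-ratio supplies first gives 5×medical dressings for 2180 (135 kg).
The 54 kg tied up in 2×medical dressings is better spent on 2×mosquito nets — total rises to 2254 (147 kg).

2254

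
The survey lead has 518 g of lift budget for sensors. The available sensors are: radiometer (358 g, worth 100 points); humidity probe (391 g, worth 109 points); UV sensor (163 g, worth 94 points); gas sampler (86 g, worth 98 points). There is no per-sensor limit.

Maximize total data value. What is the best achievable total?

588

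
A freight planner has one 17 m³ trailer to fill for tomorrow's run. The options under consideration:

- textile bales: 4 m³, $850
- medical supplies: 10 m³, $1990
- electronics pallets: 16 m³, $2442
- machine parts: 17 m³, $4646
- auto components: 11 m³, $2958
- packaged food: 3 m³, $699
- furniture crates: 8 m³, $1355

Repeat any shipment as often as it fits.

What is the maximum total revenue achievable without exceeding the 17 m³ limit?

4646

Machine parts uses 17 of the 17 m³ and totals 4646.
No other feasible combination exceeds 4646.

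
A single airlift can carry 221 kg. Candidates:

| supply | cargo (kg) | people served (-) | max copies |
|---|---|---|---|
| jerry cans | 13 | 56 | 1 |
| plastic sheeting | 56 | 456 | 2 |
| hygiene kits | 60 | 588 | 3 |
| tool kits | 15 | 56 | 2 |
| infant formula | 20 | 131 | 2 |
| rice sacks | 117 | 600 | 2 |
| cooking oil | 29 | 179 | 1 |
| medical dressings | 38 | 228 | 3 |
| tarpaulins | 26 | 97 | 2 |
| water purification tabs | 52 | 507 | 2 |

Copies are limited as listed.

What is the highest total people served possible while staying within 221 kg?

2058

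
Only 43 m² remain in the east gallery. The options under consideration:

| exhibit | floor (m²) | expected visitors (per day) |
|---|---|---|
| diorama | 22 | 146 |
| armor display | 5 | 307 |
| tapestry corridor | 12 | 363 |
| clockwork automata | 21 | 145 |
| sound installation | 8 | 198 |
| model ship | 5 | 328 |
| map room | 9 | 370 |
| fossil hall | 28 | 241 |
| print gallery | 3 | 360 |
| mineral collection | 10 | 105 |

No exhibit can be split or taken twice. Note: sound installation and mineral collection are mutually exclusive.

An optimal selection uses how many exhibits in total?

6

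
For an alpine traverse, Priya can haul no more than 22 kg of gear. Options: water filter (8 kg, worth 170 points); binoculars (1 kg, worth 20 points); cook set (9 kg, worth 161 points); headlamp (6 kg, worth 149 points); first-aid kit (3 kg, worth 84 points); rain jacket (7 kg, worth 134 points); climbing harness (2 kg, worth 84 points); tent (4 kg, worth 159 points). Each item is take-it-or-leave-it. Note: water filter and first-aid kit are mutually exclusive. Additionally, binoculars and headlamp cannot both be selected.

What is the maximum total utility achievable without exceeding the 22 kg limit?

610

Density check — climbing harness 42.00, tent 39.75, first-aid kit 28.00 are the best per kg.
Headlamp + first-aid kit + rain jacket + climbing harness + tent uses 22 of the 22 kg and totals 610.
Next best is water filter + binoculars + rain jacket + climbing harness + tent at 567 (22 kg) — short by 43.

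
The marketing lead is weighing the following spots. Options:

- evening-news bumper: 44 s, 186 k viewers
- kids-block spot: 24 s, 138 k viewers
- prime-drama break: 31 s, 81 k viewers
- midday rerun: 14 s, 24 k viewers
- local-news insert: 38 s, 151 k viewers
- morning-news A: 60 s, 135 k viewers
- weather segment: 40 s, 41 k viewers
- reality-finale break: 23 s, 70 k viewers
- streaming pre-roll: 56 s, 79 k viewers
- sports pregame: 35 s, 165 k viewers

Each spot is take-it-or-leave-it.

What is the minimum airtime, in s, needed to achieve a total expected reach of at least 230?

Look for the lowest-airtime combination reaching 230.
reality-finale break + sports pregame: 235 expected reach at 58 s.
No combination under 58 s hits 230.

58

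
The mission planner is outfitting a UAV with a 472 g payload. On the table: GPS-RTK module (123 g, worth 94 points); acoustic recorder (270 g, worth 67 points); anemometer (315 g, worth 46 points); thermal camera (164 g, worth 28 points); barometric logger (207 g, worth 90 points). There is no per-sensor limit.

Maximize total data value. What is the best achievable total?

By data value per g: GPS-RTK module 0.76, barometric logger 0.43, acoustic recorder 0.25 lead.
The ratio ordering already packs tightly: 3×GPS-RTK module, 369 g, 282.
That's the maximum — no swap from here does better than 282.

282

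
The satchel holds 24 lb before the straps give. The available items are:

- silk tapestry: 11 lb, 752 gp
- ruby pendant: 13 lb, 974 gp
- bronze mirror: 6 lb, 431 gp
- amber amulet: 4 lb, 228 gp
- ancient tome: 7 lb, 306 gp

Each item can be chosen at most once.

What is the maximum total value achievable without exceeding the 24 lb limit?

1726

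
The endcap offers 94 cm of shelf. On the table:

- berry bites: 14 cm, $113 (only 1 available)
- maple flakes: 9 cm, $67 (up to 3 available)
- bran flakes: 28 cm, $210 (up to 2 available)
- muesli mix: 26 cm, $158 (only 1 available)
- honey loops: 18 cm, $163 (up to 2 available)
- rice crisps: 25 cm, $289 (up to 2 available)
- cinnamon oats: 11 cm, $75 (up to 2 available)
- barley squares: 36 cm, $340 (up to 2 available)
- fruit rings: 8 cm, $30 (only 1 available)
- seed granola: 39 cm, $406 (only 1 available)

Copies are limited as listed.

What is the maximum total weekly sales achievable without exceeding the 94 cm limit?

The ratio ordering already packs tightly: 2×rice crisps + seed granola, 89 cm, 984.

984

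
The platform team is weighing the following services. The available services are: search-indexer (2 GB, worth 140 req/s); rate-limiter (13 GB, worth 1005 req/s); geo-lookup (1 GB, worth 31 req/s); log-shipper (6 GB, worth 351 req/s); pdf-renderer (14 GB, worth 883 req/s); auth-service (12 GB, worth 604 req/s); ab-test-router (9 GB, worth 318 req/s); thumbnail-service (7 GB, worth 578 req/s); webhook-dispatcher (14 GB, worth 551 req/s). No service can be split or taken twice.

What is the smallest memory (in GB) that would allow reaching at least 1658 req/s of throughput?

22

Need the lightest bundle worth ≥ 1658.
search-indexer + rate-limiter + thumbnail-service: 1723 throughput at 22 GB.
Below 22 GB the best achievable stays under 1658.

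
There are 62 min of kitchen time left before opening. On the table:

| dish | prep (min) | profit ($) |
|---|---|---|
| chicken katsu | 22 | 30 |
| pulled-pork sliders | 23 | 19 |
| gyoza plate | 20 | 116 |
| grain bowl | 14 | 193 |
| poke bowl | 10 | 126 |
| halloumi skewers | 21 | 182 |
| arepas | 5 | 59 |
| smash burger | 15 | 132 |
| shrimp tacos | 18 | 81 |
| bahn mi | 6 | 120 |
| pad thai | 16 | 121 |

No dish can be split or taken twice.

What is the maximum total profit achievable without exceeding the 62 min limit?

692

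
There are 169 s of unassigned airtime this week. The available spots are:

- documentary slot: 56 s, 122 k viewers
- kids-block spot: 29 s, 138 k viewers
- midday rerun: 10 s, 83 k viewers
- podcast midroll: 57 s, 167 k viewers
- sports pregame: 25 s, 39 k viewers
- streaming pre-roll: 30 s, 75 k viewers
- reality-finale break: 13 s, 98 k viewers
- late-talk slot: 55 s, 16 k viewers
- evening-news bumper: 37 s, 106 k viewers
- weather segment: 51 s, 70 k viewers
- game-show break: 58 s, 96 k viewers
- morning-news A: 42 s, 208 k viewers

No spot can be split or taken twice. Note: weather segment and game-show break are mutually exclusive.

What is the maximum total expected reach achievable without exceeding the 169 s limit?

708

Greedy by ratio would take kids-block spot + midday rerun + podcast midroll + reality-finale break + morning-news A: 151 s used, total 694.
The 57 s tied up in podcast midroll is better spent on streaming pre-roll + evening-news bumper — total rises to 708 (161 s).
The closest alternative, kids-block spot + midday rerun + podcast midroll + reality-finale break + morning-news A, reaches only 694.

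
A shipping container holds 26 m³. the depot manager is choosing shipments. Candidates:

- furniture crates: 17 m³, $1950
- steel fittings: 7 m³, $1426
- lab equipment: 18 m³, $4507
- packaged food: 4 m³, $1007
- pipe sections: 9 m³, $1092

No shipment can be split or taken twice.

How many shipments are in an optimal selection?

Optimal total is 5933.
steel fittings + lab equipment hits 5933 at 25 m³.
Any selection reaching 5933 contains exactly 2 shipments.

2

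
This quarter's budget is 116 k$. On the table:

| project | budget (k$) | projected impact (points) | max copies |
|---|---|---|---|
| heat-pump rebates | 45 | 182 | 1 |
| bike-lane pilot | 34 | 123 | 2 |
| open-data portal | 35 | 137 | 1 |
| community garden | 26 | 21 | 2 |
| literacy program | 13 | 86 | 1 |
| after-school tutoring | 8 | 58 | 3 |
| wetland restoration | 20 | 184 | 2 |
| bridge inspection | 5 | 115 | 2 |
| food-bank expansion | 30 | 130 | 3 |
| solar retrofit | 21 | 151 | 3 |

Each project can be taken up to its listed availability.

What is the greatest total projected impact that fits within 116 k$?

Ranking by ratio (projected impact/k$): bridge inspection 23.00, wetland restoration 9.20, after-school tutoring 7.25, solar retrofit 7.19.
3×after-school tutoring + 2×wetland restoration + 2×bridge inspection + 2×solar retrofit uses 116 of the 116 k$ and totals 1074.
Every other selection either busts 116 k$ or exceeds an availability limit or fails to beat 1074.

1074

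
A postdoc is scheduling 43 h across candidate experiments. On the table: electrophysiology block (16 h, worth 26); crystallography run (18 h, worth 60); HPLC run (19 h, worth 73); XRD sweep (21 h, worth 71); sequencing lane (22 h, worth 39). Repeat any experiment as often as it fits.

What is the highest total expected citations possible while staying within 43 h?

146

Ranking by ratio (expected citations/h): HPLC run 3.84, XRD sweep 3.38, crystallography run 3.33.
Best packing: 2×HPLC run — 38 h, 146 total.
That's the maximum — no swap from here does better than 146.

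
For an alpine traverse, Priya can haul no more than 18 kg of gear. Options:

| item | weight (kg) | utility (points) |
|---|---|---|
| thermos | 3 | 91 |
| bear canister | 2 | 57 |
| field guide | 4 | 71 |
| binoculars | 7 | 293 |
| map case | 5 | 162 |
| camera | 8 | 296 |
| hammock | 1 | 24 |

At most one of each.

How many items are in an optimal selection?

3

Optimal total is 680.
For example thermos + binoculars + camera achieves it, using 18 kg.
Every optimal selection uses 3 items.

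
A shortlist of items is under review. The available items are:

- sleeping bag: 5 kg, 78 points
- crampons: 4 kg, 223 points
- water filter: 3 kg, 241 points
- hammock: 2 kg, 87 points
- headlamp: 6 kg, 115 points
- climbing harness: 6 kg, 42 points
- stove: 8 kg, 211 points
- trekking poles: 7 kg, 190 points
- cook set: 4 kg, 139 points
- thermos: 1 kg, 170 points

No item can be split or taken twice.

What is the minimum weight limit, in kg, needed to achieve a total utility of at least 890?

Look for the lowest-weight combination reaching 890.
crampons + water filter + hammock + trekking poles + thermos: 911 utility at 17 kg.
No combination under 17 kg hits 890.

17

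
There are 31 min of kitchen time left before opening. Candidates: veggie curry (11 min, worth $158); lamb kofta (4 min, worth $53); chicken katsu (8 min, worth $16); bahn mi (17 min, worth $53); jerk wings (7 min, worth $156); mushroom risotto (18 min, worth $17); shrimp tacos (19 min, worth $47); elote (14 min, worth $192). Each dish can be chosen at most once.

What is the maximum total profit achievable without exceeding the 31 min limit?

403

The ratio heuristic lands on veggie curry + lamb kofta + chicken katsu + jerk wings (383) but leaves 1 min idle.
Dropping chicken katsu and jerk wings frees 15 min; slotting in elote (14 min) lifts the total to 403 at 29 min.
That's the maximum — no swap from here does better than 403.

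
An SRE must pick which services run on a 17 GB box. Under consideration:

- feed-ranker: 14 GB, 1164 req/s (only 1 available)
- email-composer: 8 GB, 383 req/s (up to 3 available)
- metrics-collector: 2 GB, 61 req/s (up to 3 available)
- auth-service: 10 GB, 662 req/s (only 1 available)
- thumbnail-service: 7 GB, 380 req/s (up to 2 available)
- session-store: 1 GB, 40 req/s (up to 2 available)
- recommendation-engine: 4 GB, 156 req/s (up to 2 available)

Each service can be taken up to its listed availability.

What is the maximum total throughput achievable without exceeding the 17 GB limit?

The ratio heuristic lands on feed-ranker + 2×session-store (1244) but leaves 1 GB idle.
The 1 GB tied up in session-store is better spent on metrics-collector — total rises to 1265 (17 GB).

1265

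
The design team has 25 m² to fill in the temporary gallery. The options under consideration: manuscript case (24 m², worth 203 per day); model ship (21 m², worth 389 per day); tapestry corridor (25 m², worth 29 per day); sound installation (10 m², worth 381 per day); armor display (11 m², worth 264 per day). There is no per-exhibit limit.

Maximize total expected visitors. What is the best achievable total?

The ratio ordering already packs tightly: 2×sound installation, 20 m², 762.

762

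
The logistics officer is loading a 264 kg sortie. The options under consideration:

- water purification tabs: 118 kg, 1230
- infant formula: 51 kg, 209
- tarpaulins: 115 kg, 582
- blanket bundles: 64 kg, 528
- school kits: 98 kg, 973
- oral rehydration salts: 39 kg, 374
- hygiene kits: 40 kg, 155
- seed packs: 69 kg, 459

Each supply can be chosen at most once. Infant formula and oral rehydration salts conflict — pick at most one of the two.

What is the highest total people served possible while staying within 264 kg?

Best packing: water purification tabs + school kits + oral rehydration salts — 255 kg, 2577 total.
Next best is water purification tabs + school kits + hygiene kits at 2358 (256 kg) — short by 219.

2577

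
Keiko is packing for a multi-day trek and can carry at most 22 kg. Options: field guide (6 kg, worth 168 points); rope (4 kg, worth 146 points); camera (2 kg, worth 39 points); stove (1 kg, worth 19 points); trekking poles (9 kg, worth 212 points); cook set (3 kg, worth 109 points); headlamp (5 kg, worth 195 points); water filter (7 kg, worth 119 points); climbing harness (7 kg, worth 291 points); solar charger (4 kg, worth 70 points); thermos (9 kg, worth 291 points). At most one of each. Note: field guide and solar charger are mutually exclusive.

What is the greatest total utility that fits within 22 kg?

800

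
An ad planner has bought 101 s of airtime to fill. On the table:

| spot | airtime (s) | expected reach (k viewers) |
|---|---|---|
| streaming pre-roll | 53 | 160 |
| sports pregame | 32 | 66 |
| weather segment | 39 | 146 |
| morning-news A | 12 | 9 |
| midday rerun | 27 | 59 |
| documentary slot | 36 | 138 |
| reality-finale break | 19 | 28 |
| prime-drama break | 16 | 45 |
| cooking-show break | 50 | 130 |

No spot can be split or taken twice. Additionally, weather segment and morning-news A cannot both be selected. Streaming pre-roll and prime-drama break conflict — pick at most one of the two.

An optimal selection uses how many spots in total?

The maximum expected reach within 101 s is 329.
For example weather segment + documentary slot + prime-drama break achieves it, using 91 s.
Any selection reaching 329 contains exactly 3 spots.

3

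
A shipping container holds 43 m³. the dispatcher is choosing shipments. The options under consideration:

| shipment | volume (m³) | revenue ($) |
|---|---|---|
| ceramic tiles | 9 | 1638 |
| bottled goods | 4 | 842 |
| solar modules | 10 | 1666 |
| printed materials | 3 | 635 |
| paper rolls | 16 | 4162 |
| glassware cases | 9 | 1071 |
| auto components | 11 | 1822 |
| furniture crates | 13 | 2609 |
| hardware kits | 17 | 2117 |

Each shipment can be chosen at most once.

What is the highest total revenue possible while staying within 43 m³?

9279

Density check — paper rolls 260.12, printed materials 211.67, bottled goods 210.50 are the best per m³.
The ratio heuristic lands on bottled goods + printed materials + paper rolls + furniture crates (8248) but leaves 7 m³ idle.
The 3 m³ tied up in printed materials is better spent on solar modules — total rises to 9279 (43 m³).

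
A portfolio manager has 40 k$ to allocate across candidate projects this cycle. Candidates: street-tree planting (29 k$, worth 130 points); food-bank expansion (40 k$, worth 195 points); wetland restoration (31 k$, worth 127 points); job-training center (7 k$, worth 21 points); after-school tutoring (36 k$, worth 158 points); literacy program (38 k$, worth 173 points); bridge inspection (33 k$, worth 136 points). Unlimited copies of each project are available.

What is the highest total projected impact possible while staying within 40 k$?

195

Taking food-bank expansion: 40 k$ used, 195 in projected impact.
Every other selection either busts 40 k$ or fails to beat 195.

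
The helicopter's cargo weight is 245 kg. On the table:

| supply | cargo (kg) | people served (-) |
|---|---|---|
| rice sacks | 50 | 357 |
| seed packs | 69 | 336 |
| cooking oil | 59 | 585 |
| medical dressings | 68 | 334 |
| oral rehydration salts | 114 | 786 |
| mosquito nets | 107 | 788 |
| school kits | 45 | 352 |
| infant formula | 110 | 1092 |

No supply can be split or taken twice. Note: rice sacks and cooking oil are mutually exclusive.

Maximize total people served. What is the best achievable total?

2029

Ranking by ratio (people served/kg): infant formula 9.93, cooking oil 9.92, school kits 7.82, mosquito nets 7.36.
Cooking oil + school kits + infant formula uses 214 of the 245 kg and totals 2029.
Every other selection either busts 245 kg or breaks a pairing rule or fails to beat 2029.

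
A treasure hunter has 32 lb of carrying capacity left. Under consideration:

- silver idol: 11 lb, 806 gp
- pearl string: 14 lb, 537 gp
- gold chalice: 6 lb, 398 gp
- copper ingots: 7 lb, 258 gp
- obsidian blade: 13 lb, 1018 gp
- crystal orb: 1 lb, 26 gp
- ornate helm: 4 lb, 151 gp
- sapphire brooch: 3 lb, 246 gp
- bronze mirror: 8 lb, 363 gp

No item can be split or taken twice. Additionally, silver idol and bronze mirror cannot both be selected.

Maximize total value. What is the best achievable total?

2248

A density-first pass picks silver idol + obsidian blade + crystal orb + ornate helm + sapphire brooch — 2247 at 32 lb.
Replace ornate helm and sapphire brooch with gold chalice: the trade gains 1 net, giving 2248 at 31 lb.
Runner-up silver idol + obsidian blade + crystal orb + ornate helm + sapphire brooch tops out at 2247.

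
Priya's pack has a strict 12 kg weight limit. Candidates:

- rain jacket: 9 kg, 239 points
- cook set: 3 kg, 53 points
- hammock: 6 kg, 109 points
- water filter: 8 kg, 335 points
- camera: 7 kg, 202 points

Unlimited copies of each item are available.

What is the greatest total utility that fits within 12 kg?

388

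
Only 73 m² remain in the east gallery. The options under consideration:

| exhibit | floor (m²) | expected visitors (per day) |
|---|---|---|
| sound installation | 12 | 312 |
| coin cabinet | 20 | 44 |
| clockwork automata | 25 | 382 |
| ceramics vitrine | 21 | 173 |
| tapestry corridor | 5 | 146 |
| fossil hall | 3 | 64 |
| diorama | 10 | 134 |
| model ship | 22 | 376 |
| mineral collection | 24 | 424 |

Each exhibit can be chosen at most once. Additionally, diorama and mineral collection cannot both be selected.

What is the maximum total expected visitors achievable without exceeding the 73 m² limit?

1328

Ranking by ratio (expected visitors/m²): tapestry corridor 29.20, sound installation 26.00, fossil hall 21.33, mineral collection 17.67.
Taking the top-ratio exhibits first gives sound installation + tapestry corridor + fossil hall + model ship + mineral collection for 1322 (66 m²).
Replace model ship with clockwork automata: the trade gains 6 net, giving 1328 at 69 m².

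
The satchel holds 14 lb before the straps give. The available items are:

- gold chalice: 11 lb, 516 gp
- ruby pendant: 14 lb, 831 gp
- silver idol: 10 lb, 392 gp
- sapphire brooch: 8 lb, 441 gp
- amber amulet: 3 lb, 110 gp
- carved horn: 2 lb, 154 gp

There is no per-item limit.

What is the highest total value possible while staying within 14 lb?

1078

Best packing: 7×carved horn — 14 lb, 1078 total.
Nothing else within 14 lb beats 1078.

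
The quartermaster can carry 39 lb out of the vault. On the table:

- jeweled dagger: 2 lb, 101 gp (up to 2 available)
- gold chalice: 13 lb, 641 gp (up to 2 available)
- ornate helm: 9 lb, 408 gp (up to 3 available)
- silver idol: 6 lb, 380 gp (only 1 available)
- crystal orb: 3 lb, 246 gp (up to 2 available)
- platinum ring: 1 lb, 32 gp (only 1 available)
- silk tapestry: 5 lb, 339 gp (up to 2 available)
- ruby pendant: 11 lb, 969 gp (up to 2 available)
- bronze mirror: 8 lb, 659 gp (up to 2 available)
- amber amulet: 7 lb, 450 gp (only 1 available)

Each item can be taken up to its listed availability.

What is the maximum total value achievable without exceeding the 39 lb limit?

3288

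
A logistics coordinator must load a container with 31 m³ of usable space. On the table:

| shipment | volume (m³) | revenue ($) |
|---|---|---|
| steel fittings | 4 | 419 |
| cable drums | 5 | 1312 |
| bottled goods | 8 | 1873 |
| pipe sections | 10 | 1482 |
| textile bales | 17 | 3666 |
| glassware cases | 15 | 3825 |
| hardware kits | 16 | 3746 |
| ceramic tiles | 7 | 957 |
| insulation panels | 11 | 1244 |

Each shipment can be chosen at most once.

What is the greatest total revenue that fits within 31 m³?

Filling by ratio: cable drums + bottled goods + glassware cases for 7010, with 3 m³ left unused.
Replace cable drums and bottled goods with hardware kits: the trade gains 561 net, giving 7571 at 31 m³.
An exhaustive check of the 512 subsets confirms 7571.

7571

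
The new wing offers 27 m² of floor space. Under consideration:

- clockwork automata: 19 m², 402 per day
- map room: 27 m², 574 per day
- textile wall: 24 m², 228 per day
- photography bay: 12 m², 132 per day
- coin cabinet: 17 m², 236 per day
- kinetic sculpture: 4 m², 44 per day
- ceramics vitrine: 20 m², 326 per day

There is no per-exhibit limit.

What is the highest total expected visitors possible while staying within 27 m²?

574

By expected visitors per m²: map room 21.26, clockwork automata 21.16, ceramics vitrine 16.30 lead.
Best packing: map room — 27 m², 574 total.
No other feasible combination exceeds 574.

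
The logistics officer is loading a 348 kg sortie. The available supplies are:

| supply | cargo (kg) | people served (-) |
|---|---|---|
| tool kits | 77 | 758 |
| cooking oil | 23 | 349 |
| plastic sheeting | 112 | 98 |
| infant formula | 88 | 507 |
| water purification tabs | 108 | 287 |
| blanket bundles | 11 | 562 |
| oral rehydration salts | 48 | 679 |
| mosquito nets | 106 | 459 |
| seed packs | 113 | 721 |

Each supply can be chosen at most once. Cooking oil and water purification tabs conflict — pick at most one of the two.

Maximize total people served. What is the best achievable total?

3227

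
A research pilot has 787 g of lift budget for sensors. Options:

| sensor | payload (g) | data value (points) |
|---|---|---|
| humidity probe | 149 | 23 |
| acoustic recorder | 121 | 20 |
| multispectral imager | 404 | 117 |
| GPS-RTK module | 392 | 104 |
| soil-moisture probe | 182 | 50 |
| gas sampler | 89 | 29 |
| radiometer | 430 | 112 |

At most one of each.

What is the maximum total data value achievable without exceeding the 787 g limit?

203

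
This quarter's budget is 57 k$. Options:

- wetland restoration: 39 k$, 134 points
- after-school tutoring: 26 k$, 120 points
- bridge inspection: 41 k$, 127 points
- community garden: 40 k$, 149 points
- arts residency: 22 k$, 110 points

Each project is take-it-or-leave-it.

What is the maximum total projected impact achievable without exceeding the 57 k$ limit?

230

The ratio ordering already packs tightly: after-school tutoring + arts residency, 48 k$, 230.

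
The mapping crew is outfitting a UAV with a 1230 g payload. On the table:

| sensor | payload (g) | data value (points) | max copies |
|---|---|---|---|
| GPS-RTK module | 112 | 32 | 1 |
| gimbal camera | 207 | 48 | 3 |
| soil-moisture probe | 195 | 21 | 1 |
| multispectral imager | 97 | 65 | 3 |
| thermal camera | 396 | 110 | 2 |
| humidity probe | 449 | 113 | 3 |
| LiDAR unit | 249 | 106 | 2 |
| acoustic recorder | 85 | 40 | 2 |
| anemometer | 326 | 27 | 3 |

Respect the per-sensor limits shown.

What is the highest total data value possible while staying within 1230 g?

Density check — multispectral imager 0.67, acoustic recorder 0.47, LiDAR unit 0.43, GPS-RTK module 0.29 are the best per g.
Taking the top-ratio sensors first gives GPS-RTK module + 3×multispectral imager + 2×LiDAR unit + 2×acoustic recorder for 519 (1071 g).
The 112 g tied up in GPS-RTK module is better spent on gimbal camera — total rises to 535 (1166 g).
The spare 64 g is too small for any remaining sensor, and no exchange beats 535.

535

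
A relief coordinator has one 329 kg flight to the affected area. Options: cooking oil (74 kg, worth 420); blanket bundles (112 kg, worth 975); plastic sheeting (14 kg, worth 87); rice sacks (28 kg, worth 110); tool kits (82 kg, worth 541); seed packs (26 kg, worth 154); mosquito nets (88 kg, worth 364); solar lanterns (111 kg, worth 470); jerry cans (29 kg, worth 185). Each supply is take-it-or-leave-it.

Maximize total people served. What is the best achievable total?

Filling by ratio: blanket bundles + plastic sheeting + rice sacks + tool kits + seed packs + jerry cans for 2052, with 38 kg left unused.
The 42 kg tied up in plastic sheeting and rice sacks is better spent on cooking oil — total rises to 2275 (323 kg).
The closest alternative, cooking oil + blanket bundles + rice sacks + tool kits + jerry cans, reaches only 2231.

2275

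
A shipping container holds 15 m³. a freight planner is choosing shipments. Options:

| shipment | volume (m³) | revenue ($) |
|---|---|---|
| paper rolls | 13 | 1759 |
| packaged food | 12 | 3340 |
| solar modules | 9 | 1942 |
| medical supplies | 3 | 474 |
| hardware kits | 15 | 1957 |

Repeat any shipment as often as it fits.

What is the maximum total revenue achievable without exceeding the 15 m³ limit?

By revenue per m³: packaged food 278.33, solar modules 215.78, medical supplies 158.00 lead.
The ratio ordering already packs tightly: packaged food + medical supplies, 15 m³, 3814.
No other feasible combination exceeds 3814.

3814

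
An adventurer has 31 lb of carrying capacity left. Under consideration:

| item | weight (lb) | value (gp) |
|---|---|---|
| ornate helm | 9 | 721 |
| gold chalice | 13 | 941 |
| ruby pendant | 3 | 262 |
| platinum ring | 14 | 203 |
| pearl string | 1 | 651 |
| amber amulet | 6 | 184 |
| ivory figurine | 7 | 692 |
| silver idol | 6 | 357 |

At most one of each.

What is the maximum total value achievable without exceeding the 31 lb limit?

Taking the top-ratio items first gives ornate helm + ruby pendant + pearl string + ivory figurine + silver idol for 2683 (26 lb).
Dropping ruby pendant and silver idol frees 9 lb; slotting in gold chalice (13 lb) lifts the total to 3005 at 30 lb.
That's the maximum — no swap from here does better than 3005.

3005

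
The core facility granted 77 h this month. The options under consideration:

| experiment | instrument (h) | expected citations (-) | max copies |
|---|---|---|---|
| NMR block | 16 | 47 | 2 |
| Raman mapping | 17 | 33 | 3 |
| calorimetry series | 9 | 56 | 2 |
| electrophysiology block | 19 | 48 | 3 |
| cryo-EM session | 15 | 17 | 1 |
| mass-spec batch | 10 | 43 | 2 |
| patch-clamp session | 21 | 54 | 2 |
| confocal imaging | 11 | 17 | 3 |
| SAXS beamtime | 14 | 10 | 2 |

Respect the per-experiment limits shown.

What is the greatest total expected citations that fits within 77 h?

Ranking by ratio (expected citations/h): calorimetry series 6.22, mass-spec batch 4.30, NMR block 2.94, patch-clamp session 2.57.
Taking the top-ratio experiments first gives 2×NMR block + 2×calorimetry series + 2×mass-spec batch for 292 (70 h).
Replace NMR block with patch-clamp session: the trade gains 7 net, giving 299 at 75 h.
No other feasible combination exceeds 299.

299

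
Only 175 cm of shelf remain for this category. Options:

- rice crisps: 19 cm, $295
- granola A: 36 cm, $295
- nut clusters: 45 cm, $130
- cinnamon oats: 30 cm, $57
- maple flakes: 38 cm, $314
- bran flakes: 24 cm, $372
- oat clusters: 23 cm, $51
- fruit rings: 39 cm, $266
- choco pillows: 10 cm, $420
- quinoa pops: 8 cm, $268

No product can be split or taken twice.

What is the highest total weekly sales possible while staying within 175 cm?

Ranking by ratio (weekly sales/cm): choco pillows 42.00, quinoa pops 33.50, rice crisps 15.53, bran flakes 15.50.
Taking rice crisps + granola A + maple flakes + bran flakes + fruit rings + choco pillows + quinoa pops: 174 cm used, 2230 in weekly sales.
The closest alternative, rice crisps + granola A + cinnamon oats + maple flakes + bran flakes + choco pillows + quinoa pops, reaches only 2021.

2230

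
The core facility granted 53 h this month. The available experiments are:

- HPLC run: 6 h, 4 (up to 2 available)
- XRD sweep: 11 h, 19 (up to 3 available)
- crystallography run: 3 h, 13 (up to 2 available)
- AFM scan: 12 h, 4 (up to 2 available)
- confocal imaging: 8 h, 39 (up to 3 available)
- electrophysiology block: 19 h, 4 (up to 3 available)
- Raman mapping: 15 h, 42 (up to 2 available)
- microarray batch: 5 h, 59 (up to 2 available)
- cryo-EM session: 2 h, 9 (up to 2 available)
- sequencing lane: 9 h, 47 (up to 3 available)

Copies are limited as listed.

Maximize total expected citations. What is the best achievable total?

337

Best packing: 2×confocal imaging + 2×microarray batch + 3×sequencing lane — 53 h, 337 total.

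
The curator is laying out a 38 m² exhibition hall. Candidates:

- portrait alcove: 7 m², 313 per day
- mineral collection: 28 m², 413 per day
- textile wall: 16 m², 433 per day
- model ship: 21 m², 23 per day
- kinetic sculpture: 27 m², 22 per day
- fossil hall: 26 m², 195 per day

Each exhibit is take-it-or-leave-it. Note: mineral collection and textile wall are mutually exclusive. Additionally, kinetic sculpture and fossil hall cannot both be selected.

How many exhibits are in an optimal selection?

Best achievable expected visitors is 746.
One optimal bundle: portrait alcove + textile wall (23 m²).
All optima have 2 exhibits.

2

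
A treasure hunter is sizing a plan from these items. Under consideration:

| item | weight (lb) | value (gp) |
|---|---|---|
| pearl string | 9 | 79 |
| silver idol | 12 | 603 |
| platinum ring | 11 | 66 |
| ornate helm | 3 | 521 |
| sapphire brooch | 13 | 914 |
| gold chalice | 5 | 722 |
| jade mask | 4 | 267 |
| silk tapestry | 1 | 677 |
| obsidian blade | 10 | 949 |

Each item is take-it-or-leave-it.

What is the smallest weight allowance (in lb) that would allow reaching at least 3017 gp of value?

23

Need the lightest bundle worth ≥ 3017.
ornate helm + gold chalice + jade mask + silk tapestry + obsidian blade reaches 3136 using 23 lb.
Below 23 lb the best achievable stays under 3017.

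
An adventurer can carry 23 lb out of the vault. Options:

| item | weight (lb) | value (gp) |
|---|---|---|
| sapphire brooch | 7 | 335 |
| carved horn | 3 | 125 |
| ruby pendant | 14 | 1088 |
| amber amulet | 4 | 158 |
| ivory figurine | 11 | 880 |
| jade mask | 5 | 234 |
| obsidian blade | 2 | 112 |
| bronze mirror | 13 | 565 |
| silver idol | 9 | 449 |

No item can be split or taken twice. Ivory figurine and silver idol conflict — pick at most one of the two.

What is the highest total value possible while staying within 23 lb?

Density check — ivory figurine 80.00, ruby pendant 77.71, obsidian blade 56.00, silver idol 49.89 are the best per lb.
Taking ruby pendant + silver idol: 23 lb used, 1537 in value.

1537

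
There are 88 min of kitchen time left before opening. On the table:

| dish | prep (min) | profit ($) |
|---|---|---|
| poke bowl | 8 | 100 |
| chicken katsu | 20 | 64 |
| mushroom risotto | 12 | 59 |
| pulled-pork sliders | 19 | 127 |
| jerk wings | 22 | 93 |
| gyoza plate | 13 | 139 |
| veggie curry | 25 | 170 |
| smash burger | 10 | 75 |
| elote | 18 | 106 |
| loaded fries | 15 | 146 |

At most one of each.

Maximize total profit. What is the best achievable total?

693

Greedy by ratio would take poke bowl + mushroom risotto + gyoza plate + veggie curry + smash burger + loaded fries: 83 min used, total 689.
The 37 min tied up in mushroom risotto and veggie curry is better spent on pulled-pork sliders + elote — total rises to 693 (83 min).
Runner-up poke bowl + mushroom risotto + gyoza plate + veggie curry + smash burger + loaded fries tops out at 689.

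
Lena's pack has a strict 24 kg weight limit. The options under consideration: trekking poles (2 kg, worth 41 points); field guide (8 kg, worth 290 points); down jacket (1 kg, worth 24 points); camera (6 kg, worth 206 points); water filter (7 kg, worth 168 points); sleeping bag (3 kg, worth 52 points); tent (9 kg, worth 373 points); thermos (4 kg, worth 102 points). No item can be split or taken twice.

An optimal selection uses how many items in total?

4

Best achievable utility is 893.
field guide + down jacket + camera + tent hits 893 at 24 kg.
Any selection reaching 893 contains exactly 4 items.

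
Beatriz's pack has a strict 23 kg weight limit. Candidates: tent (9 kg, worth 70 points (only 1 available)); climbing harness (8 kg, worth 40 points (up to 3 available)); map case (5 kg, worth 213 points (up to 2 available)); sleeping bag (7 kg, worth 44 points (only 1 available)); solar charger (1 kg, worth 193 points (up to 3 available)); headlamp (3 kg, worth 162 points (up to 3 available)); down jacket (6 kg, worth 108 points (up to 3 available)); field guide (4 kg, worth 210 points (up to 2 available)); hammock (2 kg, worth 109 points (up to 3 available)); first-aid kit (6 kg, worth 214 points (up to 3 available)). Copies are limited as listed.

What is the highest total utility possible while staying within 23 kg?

1650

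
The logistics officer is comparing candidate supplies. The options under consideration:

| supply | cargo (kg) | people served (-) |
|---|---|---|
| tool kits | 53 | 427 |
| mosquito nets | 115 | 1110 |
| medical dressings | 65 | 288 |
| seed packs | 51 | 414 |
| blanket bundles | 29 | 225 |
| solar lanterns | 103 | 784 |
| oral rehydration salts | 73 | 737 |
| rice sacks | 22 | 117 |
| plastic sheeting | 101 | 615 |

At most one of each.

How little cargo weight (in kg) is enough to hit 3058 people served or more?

344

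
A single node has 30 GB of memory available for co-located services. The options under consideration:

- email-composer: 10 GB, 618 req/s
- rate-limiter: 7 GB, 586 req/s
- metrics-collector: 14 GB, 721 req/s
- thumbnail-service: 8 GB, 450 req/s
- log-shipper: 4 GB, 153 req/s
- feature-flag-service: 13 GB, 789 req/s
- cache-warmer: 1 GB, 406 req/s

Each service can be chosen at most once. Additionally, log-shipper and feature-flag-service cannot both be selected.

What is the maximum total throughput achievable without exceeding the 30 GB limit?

2231

Taking the top-ratio services first gives email-composer + rate-limiter + thumbnail-service + log-shipper + cache-warmer for 2213 (30 GB).
Replace email-composer and log-shipper with feature-flag-service: the trade gains 18 net, giving 2231 at 29 GB.
Next best is email-composer + rate-limiter + thumbnail-service + log-shipper + cache-warmer at 2213 (30 GB) — short by 18.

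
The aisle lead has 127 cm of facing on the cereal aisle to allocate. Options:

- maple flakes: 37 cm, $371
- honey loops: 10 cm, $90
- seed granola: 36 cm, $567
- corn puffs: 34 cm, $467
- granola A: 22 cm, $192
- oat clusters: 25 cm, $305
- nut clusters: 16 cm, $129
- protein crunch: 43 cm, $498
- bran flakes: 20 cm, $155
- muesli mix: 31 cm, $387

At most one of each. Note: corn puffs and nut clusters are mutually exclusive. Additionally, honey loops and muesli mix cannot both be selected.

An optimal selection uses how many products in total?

Best achievable weekly sales is 1726.
For example seed granola + corn puffs + oat clusters + muesli mix achieves it, using 126 cm.
Any selection reaching 1726 contains exactly 4 products.

4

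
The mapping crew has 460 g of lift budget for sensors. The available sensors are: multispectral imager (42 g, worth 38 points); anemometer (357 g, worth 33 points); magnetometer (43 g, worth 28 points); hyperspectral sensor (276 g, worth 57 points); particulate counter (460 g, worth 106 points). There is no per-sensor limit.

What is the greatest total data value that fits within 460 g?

The ratio ordering already packs tightly: 10×multispectral imager, 420 g, 380.
The spare 40 g is too small for any remaining sensor, and no exchange beats 380.

380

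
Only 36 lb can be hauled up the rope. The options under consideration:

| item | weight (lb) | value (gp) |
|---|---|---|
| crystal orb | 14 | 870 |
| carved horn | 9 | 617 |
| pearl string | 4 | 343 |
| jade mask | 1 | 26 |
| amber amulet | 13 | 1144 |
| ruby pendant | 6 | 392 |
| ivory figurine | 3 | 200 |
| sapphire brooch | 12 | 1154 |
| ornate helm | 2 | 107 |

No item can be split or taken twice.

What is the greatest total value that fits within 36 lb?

Greedy by ratio would take pearl string + jade mask + amber amulet + ivory figurine + sapphire brooch + ornate helm: 35 lb used, total 2974.
The 5 lb tied up in ivory figurine and ornate helm is better spent on ruby pendant — total rises to 3059 (36 lb).
Runner-up pearl string + amber amulet + ruby pendant + sapphire brooch tops out at 3033.

3059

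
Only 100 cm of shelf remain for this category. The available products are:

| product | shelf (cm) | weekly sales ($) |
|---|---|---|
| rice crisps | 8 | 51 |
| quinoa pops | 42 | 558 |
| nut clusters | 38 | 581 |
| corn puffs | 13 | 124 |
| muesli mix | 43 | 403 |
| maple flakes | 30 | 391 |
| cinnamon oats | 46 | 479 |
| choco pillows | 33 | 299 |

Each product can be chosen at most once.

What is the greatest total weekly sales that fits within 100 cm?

1263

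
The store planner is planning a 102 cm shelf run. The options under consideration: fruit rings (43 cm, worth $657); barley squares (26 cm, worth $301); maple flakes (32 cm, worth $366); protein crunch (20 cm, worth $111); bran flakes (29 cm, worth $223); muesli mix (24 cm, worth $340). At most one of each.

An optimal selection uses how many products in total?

Best achievable weekly sales is 1363.
fruit rings + maple flakes + muesli mix hits 1363 at 99 cm.
All optima have 3 products.

3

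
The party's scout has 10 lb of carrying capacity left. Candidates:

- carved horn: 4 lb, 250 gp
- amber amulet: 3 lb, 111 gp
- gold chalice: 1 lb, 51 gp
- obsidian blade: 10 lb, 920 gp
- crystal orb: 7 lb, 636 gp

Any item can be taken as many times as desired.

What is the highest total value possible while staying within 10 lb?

920

Taking obsidian blade: 10 lb used, 920 in value.
Nothing else within 10 lb beats 920.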